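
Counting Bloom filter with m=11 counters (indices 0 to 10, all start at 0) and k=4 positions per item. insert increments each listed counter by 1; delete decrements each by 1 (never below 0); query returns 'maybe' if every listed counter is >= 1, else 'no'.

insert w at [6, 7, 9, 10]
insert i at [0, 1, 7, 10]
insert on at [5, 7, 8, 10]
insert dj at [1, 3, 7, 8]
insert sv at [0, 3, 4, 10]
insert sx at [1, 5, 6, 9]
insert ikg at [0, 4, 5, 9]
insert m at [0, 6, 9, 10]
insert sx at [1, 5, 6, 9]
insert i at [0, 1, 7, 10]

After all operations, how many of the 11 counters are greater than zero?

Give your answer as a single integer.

Step 1: insert w at [6, 7, 9, 10] -> counters=[0,0,0,0,0,0,1,1,0,1,1]
Step 2: insert i at [0, 1, 7, 10] -> counters=[1,1,0,0,0,0,1,2,0,1,2]
Step 3: insert on at [5, 7, 8, 10] -> counters=[1,1,0,0,0,1,1,3,1,1,3]
Step 4: insert dj at [1, 3, 7, 8] -> counters=[1,2,0,1,0,1,1,4,2,1,3]
Step 5: insert sv at [0, 3, 4, 10] -> counters=[2,2,0,2,1,1,1,4,2,1,4]
Step 6: insert sx at [1, 5, 6, 9] -> counters=[2,3,0,2,1,2,2,4,2,2,4]
Step 7: insert ikg at [0, 4, 5, 9] -> counters=[3,3,0,2,2,3,2,4,2,3,4]
Step 8: insert m at [0, 6, 9, 10] -> counters=[4,3,0,2,2,3,3,4,2,4,5]
Step 9: insert sx at [1, 5, 6, 9] -> counters=[4,4,0,2,2,4,4,4,2,5,5]
Step 10: insert i at [0, 1, 7, 10] -> counters=[5,5,0,2,2,4,4,5,2,5,6]
Final counters=[5,5,0,2,2,4,4,5,2,5,6] -> 10 nonzero

Answer: 10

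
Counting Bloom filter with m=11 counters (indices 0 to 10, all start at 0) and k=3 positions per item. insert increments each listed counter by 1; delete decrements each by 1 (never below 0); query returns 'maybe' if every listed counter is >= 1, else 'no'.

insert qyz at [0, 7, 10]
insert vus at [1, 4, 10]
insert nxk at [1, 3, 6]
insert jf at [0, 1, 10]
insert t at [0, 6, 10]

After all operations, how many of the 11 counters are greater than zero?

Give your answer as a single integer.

Answer: 7

Derivation:
Step 1: insert qyz at [0, 7, 10] -> counters=[1,0,0,0,0,0,0,1,0,0,1]
Step 2: insert vus at [1, 4, 10] -> counters=[1,1,0,0,1,0,0,1,0,0,2]
Step 3: insert nxk at [1, 3, 6] -> counters=[1,2,0,1,1,0,1,1,0,0,2]
Step 4: insert jf at [0, 1, 10] -> counters=[2,3,0,1,1,0,1,1,0,0,3]
Step 5: insert t at [0, 6, 10] -> counters=[3,3,0,1,1,0,2,1,0,0,4]
Final counters=[3,3,0,1,1,0,2,1,0,0,4] -> 7 nonzero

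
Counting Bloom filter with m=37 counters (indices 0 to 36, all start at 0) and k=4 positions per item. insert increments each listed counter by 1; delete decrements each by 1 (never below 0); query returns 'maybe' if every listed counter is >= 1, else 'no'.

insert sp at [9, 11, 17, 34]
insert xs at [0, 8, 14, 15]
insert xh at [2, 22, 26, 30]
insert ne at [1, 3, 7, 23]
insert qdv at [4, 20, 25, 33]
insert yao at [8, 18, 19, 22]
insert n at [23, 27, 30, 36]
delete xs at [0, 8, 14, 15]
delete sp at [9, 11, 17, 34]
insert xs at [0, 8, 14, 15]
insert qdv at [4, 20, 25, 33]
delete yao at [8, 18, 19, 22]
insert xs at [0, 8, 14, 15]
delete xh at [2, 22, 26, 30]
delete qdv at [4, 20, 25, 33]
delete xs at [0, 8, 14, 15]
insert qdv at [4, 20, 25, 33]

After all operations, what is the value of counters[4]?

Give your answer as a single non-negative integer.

Step 1: insert sp at [9, 11, 17, 34] -> counters=[0,0,0,0,0,0,0,0,0,1,0,1,0,0,0,0,0,1,0,0,0,0,0,0,0,0,0,0,0,0,0,0,0,0,1,0,0]
Step 2: insert xs at [0, 8, 14, 15] -> counters=[1,0,0,0,0,0,0,0,1,1,0,1,0,0,1,1,0,1,0,0,0,0,0,0,0,0,0,0,0,0,0,0,0,0,1,0,0]
Step 3: insert xh at [2, 22, 26, 30] -> counters=[1,0,1,0,0,0,0,0,1,1,0,1,0,0,1,1,0,1,0,0,0,0,1,0,0,0,1,0,0,0,1,0,0,0,1,0,0]
Step 4: insert ne at [1, 3, 7, 23] -> counters=[1,1,1,1,0,0,0,1,1,1,0,1,0,0,1,1,0,1,0,0,0,0,1,1,0,0,1,0,0,0,1,0,0,0,1,0,0]
Step 5: insert qdv at [4, 20, 25, 33] -> counters=[1,1,1,1,1,0,0,1,1,1,0,1,0,0,1,1,0,1,0,0,1,0,1,1,0,1,1,0,0,0,1,0,0,1,1,0,0]
Step 6: insert yao at [8, 18, 19, 22] -> counters=[1,1,1,1,1,0,0,1,2,1,0,1,0,0,1,1,0,1,1,1,1,0,2,1,0,1,1,0,0,0,1,0,0,1,1,0,0]
Step 7: insert n at [23, 27, 30, 36] -> counters=[1,1,1,1,1,0,0,1,2,1,0,1,0,0,1,1,0,1,1,1,1,0,2,2,0,1,1,1,0,0,2,0,0,1,1,0,1]
Step 8: delete xs at [0, 8, 14, 15] -> counters=[0,1,1,1,1,0,0,1,1,1,0,1,0,0,0,0,0,1,1,1,1,0,2,2,0,1,1,1,0,0,2,0,0,1,1,0,1]
Step 9: delete sp at [9, 11, 17, 34] -> counters=[0,1,1,1,1,0,0,1,1,0,0,0,0,0,0,0,0,0,1,1,1,0,2,2,0,1,1,1,0,0,2,0,0,1,0,0,1]
Step 10: insert xs at [0, 8, 14, 15] -> counters=[1,1,1,1,1,0,0,1,2,0,0,0,0,0,1,1,0,0,1,1,1,0,2,2,0,1,1,1,0,0,2,0,0,1,0,0,1]
Step 11: insert qdv at [4, 20, 25, 33] -> counters=[1,1,1,1,2,0,0,1,2,0,0,0,0,0,1,1,0,0,1,1,2,0,2,2,0,2,1,1,0,0,2,0,0,2,0,0,1]
Step 12: delete yao at [8, 18, 19, 22] -> counters=[1,1,1,1,2,0,0,1,1,0,0,0,0,0,1,1,0,0,0,0,2,0,1,2,0,2,1,1,0,0,2,0,0,2,0,0,1]
Step 13: insert xs at [0, 8, 14, 15] -> counters=[2,1,1,1,2,0,0,1,2,0,0,0,0,0,2,2,0,0,0,0,2,0,1,2,0,2,1,1,0,0,2,0,0,2,0,0,1]
Step 14: delete xh at [2, 22, 26, 30] -> counters=[2,1,0,1,2,0,0,1,2,0,0,0,0,0,2,2,0,0,0,0,2,0,0,2,0,2,0,1,0,0,1,0,0,2,0,0,1]
Step 15: delete qdv at [4, 20, 25, 33] -> counters=[2,1,0,1,1,0,0,1,2,0,0,0,0,0,2,2,0,0,0,0,1,0,0,2,0,1,0,1,0,0,1,0,0,1,0,0,1]
Step 16: delete xs at [0, 8, 14, 15] -> counters=[1,1,0,1,1,0,0,1,1,0,0,0,0,0,1,1,0,0,0,0,1,0,0,2,0,1,0,1,0,0,1,0,0,1,0,0,1]
Step 17: insert qdv at [4, 20, 25, 33] -> counters=[1,1,0,1,2,0,0,1,1,0,0,0,0,0,1,1,0,0,0,0,2,0,0,2,0,2,0,1,0,0,1,0,0,2,0,0,1]
Final counters=[1,1,0,1,2,0,0,1,1,0,0,0,0,0,1,1,0,0,0,0,2,0,0,2,0,2,0,1,0,0,1,0,0,2,0,0,1] -> counters[4]=2

Answer: 2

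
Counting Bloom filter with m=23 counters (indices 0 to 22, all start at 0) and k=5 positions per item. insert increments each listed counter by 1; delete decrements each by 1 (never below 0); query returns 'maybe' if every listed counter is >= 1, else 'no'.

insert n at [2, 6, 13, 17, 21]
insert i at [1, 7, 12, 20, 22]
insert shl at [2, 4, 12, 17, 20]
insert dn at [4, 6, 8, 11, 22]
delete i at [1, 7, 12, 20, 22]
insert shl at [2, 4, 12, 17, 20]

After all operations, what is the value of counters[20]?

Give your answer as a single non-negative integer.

Answer: 2

Derivation:
Step 1: insert n at [2, 6, 13, 17, 21] -> counters=[0,0,1,0,0,0,1,0,0,0,0,0,0,1,0,0,0,1,0,0,0,1,0]
Step 2: insert i at [1, 7, 12, 20, 22] -> counters=[0,1,1,0,0,0,1,1,0,0,0,0,1,1,0,0,0,1,0,0,1,1,1]
Step 3: insert shl at [2, 4, 12, 17, 20] -> counters=[0,1,2,0,1,0,1,1,0,0,0,0,2,1,0,0,0,2,0,0,2,1,1]
Step 4: insert dn at [4, 6, 8, 11, 22] -> counters=[0,1,2,0,2,0,2,1,1,0,0,1,2,1,0,0,0,2,0,0,2,1,2]
Step 5: delete i at [1, 7, 12, 20, 22] -> counters=[0,0,2,0,2,0,2,0,1,0,0,1,1,1,0,0,0,2,0,0,1,1,1]
Step 6: insert shl at [2, 4, 12, 17, 20] -> counters=[0,0,3,0,3,0,2,0,1,0,0,1,2,1,0,0,0,3,0,0,2,1,1]
Final counters=[0,0,3,0,3,0,2,0,1,0,0,1,2,1,0,0,0,3,0,0,2,1,1] -> counters[20]=2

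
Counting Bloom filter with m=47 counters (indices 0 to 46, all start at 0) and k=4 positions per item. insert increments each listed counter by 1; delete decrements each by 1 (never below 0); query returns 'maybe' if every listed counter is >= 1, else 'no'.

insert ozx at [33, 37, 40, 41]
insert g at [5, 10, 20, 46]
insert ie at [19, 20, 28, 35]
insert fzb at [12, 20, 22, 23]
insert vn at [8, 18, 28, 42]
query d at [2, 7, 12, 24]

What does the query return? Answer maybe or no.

Answer: no

Derivation:
Step 1: insert ozx at [33, 37, 40, 41] -> counters=[0,0,0,0,0,0,0,0,0,0,0,0,0,0,0,0,0,0,0,0,0,0,0,0,0,0,0,0,0,0,0,0,0,1,0,0,0,1,0,0,1,1,0,0,0,0,0]
Step 2: insert g at [5, 10, 20, 46] -> counters=[0,0,0,0,0,1,0,0,0,0,1,0,0,0,0,0,0,0,0,0,1,0,0,0,0,0,0,0,0,0,0,0,0,1,0,0,0,1,0,0,1,1,0,0,0,0,1]
Step 3: insert ie at [19, 20, 28, 35] -> counters=[0,0,0,0,0,1,0,0,0,0,1,0,0,0,0,0,0,0,0,1,2,0,0,0,0,0,0,0,1,0,0,0,0,1,0,1,0,1,0,0,1,1,0,0,0,0,1]
Step 4: insert fzb at [12, 20, 22, 23] -> counters=[0,0,0,0,0,1,0,0,0,0,1,0,1,0,0,0,0,0,0,1,3,0,1,1,0,0,0,0,1,0,0,0,0,1,0,1,0,1,0,0,1,1,0,0,0,0,1]
Step 5: insert vn at [8, 18, 28, 42] -> counters=[0,0,0,0,0,1,0,0,1,0,1,0,1,0,0,0,0,0,1,1,3,0,1,1,0,0,0,0,2,0,0,0,0,1,0,1,0,1,0,0,1,1,1,0,0,0,1]
Query d: check counters[2]=0 counters[7]=0 counters[12]=1 counters[24]=0 -> no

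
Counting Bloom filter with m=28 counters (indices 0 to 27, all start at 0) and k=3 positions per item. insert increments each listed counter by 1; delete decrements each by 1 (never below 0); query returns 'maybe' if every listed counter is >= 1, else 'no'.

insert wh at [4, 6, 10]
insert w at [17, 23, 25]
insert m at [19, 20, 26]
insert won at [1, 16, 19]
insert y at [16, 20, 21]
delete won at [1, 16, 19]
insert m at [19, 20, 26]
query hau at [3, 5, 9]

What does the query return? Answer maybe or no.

Step 1: insert wh at [4, 6, 10] -> counters=[0,0,0,0,1,0,1,0,0,0,1,0,0,0,0,0,0,0,0,0,0,0,0,0,0,0,0,0]
Step 2: insert w at [17, 23, 25] -> counters=[0,0,0,0,1,0,1,0,0,0,1,0,0,0,0,0,0,1,0,0,0,0,0,1,0,1,0,0]
Step 3: insert m at [19, 20, 26] -> counters=[0,0,0,0,1,0,1,0,0,0,1,0,0,0,0,0,0,1,0,1,1,0,0,1,0,1,1,0]
Step 4: insert won at [1, 16, 19] -> counters=[0,1,0,0,1,0,1,0,0,0,1,0,0,0,0,0,1,1,0,2,1,0,0,1,0,1,1,0]
Step 5: insert y at [16, 20, 21] -> counters=[0,1,0,0,1,0,1,0,0,0,1,0,0,0,0,0,2,1,0,2,2,1,0,1,0,1,1,0]
Step 6: delete won at [1, 16, 19] -> counters=[0,0,0,0,1,0,1,0,0,0,1,0,0,0,0,0,1,1,0,1,2,1,0,1,0,1,1,0]
Step 7: insert m at [19, 20, 26] -> counters=[0,0,0,0,1,0,1,0,0,0,1,0,0,0,0,0,1,1,0,2,3,1,0,1,0,1,2,0]
Query hau: check counters[3]=0 counters[5]=0 counters[9]=0 -> no

Answer: no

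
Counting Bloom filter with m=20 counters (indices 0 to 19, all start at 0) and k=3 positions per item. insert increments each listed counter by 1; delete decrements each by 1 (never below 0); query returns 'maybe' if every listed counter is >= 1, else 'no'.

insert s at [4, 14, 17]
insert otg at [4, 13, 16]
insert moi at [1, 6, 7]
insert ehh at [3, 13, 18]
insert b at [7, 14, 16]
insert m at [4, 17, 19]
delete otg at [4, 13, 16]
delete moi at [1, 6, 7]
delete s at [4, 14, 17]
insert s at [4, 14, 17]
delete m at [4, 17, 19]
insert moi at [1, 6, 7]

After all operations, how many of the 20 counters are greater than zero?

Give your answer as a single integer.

Answer: 10

Derivation:
Step 1: insert s at [4, 14, 17] -> counters=[0,0,0,0,1,0,0,0,0,0,0,0,0,0,1,0,0,1,0,0]
Step 2: insert otg at [4, 13, 16] -> counters=[0,0,0,0,2,0,0,0,0,0,0,0,0,1,1,0,1,1,0,0]
Step 3: insert moi at [1, 6, 7] -> counters=[0,1,0,0,2,0,1,1,0,0,0,0,0,1,1,0,1,1,0,0]
Step 4: insert ehh at [3, 13, 18] -> counters=[0,1,0,1,2,0,1,1,0,0,0,0,0,2,1,0,1,1,1,0]
Step 5: insert b at [7, 14, 16] -> counters=[0,1,0,1,2,0,1,2,0,0,0,0,0,2,2,0,2,1,1,0]
Step 6: insert m at [4, 17, 19] -> counters=[0,1,0,1,3,0,1,2,0,0,0,0,0,2,2,0,2,2,1,1]
Step 7: delete otg at [4, 13, 16] -> counters=[0,1,0,1,2,0,1,2,0,0,0,0,0,1,2,0,1,2,1,1]
Step 8: delete moi at [1, 6, 7] -> counters=[0,0,0,1,2,0,0,1,0,0,0,0,0,1,2,0,1,2,1,1]
Step 9: delete s at [4, 14, 17] -> counters=[0,0,0,1,1,0,0,1,0,0,0,0,0,1,1,0,1,1,1,1]
Step 10: insert s at [4, 14, 17] -> counters=[0,0,0,1,2,0,0,1,0,0,0,0,0,1,2,0,1,2,1,1]
Step 11: delete m at [4, 17, 19] -> counters=[0,0,0,1,1,0,0,1,0,0,0,0,0,1,2,0,1,1,1,0]
Step 12: insert moi at [1, 6, 7] -> counters=[0,1,0,1,1,0,1,2,0,0,0,0,0,1,2,0,1,1,1,0]
Final counters=[0,1,0,1,1,0,1,2,0,0,0,0,0,1,2,0,1,1,1,0] -> 10 nonzero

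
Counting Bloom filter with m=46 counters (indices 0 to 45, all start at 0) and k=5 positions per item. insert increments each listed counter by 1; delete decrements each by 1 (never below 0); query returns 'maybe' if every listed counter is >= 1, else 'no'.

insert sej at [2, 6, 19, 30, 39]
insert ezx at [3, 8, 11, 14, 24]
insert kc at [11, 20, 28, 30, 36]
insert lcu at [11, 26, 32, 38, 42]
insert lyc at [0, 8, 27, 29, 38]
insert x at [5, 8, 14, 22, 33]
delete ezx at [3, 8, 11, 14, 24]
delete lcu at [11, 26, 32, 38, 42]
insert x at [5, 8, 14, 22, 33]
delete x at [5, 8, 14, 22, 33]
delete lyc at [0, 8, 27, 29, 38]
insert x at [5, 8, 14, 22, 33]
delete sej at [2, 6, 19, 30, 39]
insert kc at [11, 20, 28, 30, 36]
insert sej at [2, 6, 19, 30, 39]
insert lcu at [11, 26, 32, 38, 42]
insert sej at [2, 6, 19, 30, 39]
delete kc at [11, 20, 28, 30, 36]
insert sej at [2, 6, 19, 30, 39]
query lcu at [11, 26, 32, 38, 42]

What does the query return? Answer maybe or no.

Answer: maybe

Derivation:
Step 1: insert sej at [2, 6, 19, 30, 39] -> counters=[0,0,1,0,0,0,1,0,0,0,0,0,0,0,0,0,0,0,0,1,0,0,0,0,0,0,0,0,0,0,1,0,0,0,0,0,0,0,0,1,0,0,0,0,0,0]
Step 2: insert ezx at [3, 8, 11, 14, 24] -> counters=[0,0,1,1,0,0,1,0,1,0,0,1,0,0,1,0,0,0,0,1,0,0,0,0,1,0,0,0,0,0,1,0,0,0,0,0,0,0,0,1,0,0,0,0,0,0]
Step 3: insert kc at [11, 20, 28, 30, 36] -> counters=[0,0,1,1,0,0,1,0,1,0,0,2,0,0,1,0,0,0,0,1,1,0,0,0,1,0,0,0,1,0,2,0,0,0,0,0,1,0,0,1,0,0,0,0,0,0]
Step 4: insert lcu at [11, 26, 32, 38, 42] -> counters=[0,0,1,1,0,0,1,0,1,0,0,3,0,0,1,0,0,0,0,1,1,0,0,0,1,0,1,0,1,0,2,0,1,0,0,0,1,0,1,1,0,0,1,0,0,0]
Step 5: insert lyc at [0, 8, 27, 29, 38] -> counters=[1,0,1,1,0,0,1,0,2,0,0,3,0,0,1,0,0,0,0,1,1,0,0,0,1,0,1,1,1,1,2,0,1,0,0,0,1,0,2,1,0,0,1,0,0,0]
Step 6: insert x at [5, 8, 14, 22, 33] -> counters=[1,0,1,1,0,1,1,0,3,0,0,3,0,0,2,0,0,0,0,1,1,0,1,0,1,0,1,1,1,1,2,0,1,1,0,0,1,0,2,1,0,0,1,0,0,0]
Step 7: delete ezx at [3, 8, 11, 14, 24] -> counters=[1,0,1,0,0,1,1,0,2,0,0,2,0,0,1,0,0,0,0,1,1,0,1,0,0,0,1,1,1,1,2,0,1,1,0,0,1,0,2,1,0,0,1,0,0,0]
Step 8: delete lcu at [11, 26, 32, 38, 42] -> counters=[1,0,1,0,0,1,1,0,2,0,0,1,0,0,1,0,0,0,0,1,1,0,1,0,0,0,0,1,1,1,2,0,0,1,0,0,1,0,1,1,0,0,0,0,0,0]
Step 9: insert x at [5, 8, 14, 22, 33] -> counters=[1,0,1,0,0,2,1,0,3,0,0,1,0,0,2,0,0,0,0,1,1,0,2,0,0,0,0,1,1,1,2,0,0,2,0,0,1,0,1,1,0,0,0,0,0,0]
Step 10: delete x at [5, 8, 14, 22, 33] -> counters=[1,0,1,0,0,1,1,0,2,0,0,1,0,0,1,0,0,0,0,1,1,0,1,0,0,0,0,1,1,1,2,0,0,1,0,0,1,0,1,1,0,0,0,0,0,0]
Step 11: delete lyc at [0, 8, 27, 29, 38] -> counters=[0,0,1,0,0,1,1,0,1,0,0,1,0,0,1,0,0,0,0,1,1,0,1,0,0,0,0,0,1,0,2,0,0,1,0,0,1,0,0,1,0,0,0,0,0,0]
Step 12: insert x at [5, 8, 14, 22, 33] -> counters=[0,0,1,0,0,2,1,0,2,0,0,1,0,0,2,0,0,0,0,1,1,0,2,0,0,0,0,0,1,0,2,0,0,2,0,0,1,0,0,1,0,0,0,0,0,0]
Step 13: delete sej at [2, 6, 19, 30, 39] -> counters=[0,0,0,0,0,2,0,0,2,0,0,1,0,0,2,0,0,0,0,0,1,0,2,0,0,0,0,0,1,0,1,0,0,2,0,0,1,0,0,0,0,0,0,0,0,0]
Step 14: insert kc at [11, 20, 28, 30, 36] -> counters=[0,0,0,0,0,2,0,0,2,0,0,2,0,0,2,0,0,0,0,0,2,0,2,0,0,0,0,0,2,0,2,0,0,2,0,0,2,0,0,0,0,0,0,0,0,0]
Step 15: insert sej at [2, 6, 19, 30, 39] -> counters=[0,0,1,0,0,2,1,0,2,0,0,2,0,0,2,0,0,0,0,1,2,0,2,0,0,0,0,0,2,0,3,0,0,2,0,0,2,0,0,1,0,0,0,0,0,0]
Step 16: insert lcu at [11, 26, 32, 38, 42] -> counters=[0,0,1,0,0,2,1,0,2,0,0,3,0,0,2,0,0,0,0,1,2,0,2,0,0,0,1,0,2,0,3,0,1,2,0,0,2,0,1,1,0,0,1,0,0,0]
Step 17: insert sej at [2, 6, 19, 30, 39] -> counters=[0,0,2,0,0,2,2,0,2,0,0,3,0,0,2,0,0,0,0,2,2,0,2,0,0,0,1,0,2,0,4,0,1,2,0,0,2,0,1,2,0,0,1,0,0,0]
Step 18: delete kc at [11, 20, 28, 30, 36] -> counters=[0,0,2,0,0,2,2,0,2,0,0,2,0,0,2,0,0,0,0,2,1,0,2,0,0,0,1,0,1,0,3,0,1,2,0,0,1,0,1,2,0,0,1,0,0,0]
Step 19: insert sej at [2, 6, 19, 30, 39] -> counters=[0,0,3,0,0,2,3,0,2,0,0,2,0,0,2,0,0,0,0,3,1,0,2,0,0,0,1,0,1,0,4,0,1,2,0,0,1,0,1,3,0,0,1,0,0,0]
Query lcu: check counters[11]=2 counters[26]=1 counters[32]=1 counters[38]=1 counters[42]=1 -> maybe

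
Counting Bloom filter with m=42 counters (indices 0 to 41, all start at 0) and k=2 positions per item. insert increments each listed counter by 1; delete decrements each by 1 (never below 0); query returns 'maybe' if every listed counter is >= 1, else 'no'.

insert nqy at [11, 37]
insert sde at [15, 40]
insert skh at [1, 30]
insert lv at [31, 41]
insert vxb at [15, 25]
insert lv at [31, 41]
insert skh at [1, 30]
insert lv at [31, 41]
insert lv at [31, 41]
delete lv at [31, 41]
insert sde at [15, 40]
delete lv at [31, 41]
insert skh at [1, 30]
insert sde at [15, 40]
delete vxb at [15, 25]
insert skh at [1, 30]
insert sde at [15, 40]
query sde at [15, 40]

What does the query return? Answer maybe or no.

Answer: maybe

Derivation:
Step 1: insert nqy at [11, 37] -> counters=[0,0,0,0,0,0,0,0,0,0,0,1,0,0,0,0,0,0,0,0,0,0,0,0,0,0,0,0,0,0,0,0,0,0,0,0,0,1,0,0,0,0]
Step 2: insert sde at [15, 40] -> counters=[0,0,0,0,0,0,0,0,0,0,0,1,0,0,0,1,0,0,0,0,0,0,0,0,0,0,0,0,0,0,0,0,0,0,0,0,0,1,0,0,1,0]
Step 3: insert skh at [1, 30] -> counters=[0,1,0,0,0,0,0,0,0,0,0,1,0,0,0,1,0,0,0,0,0,0,0,0,0,0,0,0,0,0,1,0,0,0,0,0,0,1,0,0,1,0]
Step 4: insert lv at [31, 41] -> counters=[0,1,0,0,0,0,0,0,0,0,0,1,0,0,0,1,0,0,0,0,0,0,0,0,0,0,0,0,0,0,1,1,0,0,0,0,0,1,0,0,1,1]
Step 5: insert vxb at [15, 25] -> counters=[0,1,0,0,0,0,0,0,0,0,0,1,0,0,0,2,0,0,0,0,0,0,0,0,0,1,0,0,0,0,1,1,0,0,0,0,0,1,0,0,1,1]
Step 6: insert lv at [31, 41] -> counters=[0,1,0,0,0,0,0,0,0,0,0,1,0,0,0,2,0,0,0,0,0,0,0,0,0,1,0,0,0,0,1,2,0,0,0,0,0,1,0,0,1,2]
Step 7: insert skh at [1, 30] -> counters=[0,2,0,0,0,0,0,0,0,0,0,1,0,0,0,2,0,0,0,0,0,0,0,0,0,1,0,0,0,0,2,2,0,0,0,0,0,1,0,0,1,2]
Step 8: insert lv at [31, 41] -> counters=[0,2,0,0,0,0,0,0,0,0,0,1,0,0,0,2,0,0,0,0,0,0,0,0,0,1,0,0,0,0,2,3,0,0,0,0,0,1,0,0,1,3]
Step 9: insert lv at [31, 41] -> counters=[0,2,0,0,0,0,0,0,0,0,0,1,0,0,0,2,0,0,0,0,0,0,0,0,0,1,0,0,0,0,2,4,0,0,0,0,0,1,0,0,1,4]
Step 10: delete lv at [31, 41] -> counters=[0,2,0,0,0,0,0,0,0,0,0,1,0,0,0,2,0,0,0,0,0,0,0,0,0,1,0,0,0,0,2,3,0,0,0,0,0,1,0,0,1,3]
Step 11: insert sde at [15, 40] -> counters=[0,2,0,0,0,0,0,0,0,0,0,1,0,0,0,3,0,0,0,0,0,0,0,0,0,1,0,0,0,0,2,3,0,0,0,0,0,1,0,0,2,3]
Step 12: delete lv at [31, 41] -> counters=[0,2,0,0,0,0,0,0,0,0,0,1,0,0,0,3,0,0,0,0,0,0,0,0,0,1,0,0,0,0,2,2,0,0,0,0,0,1,0,0,2,2]
Step 13: insert skh at [1, 30] -> counters=[0,3,0,0,0,0,0,0,0,0,0,1,0,0,0,3,0,0,0,0,0,0,0,0,0,1,0,0,0,0,3,2,0,0,0,0,0,1,0,0,2,2]
Step 14: insert sde at [15, 40] -> counters=[0,3,0,0,0,0,0,0,0,0,0,1,0,0,0,4,0,0,0,0,0,0,0,0,0,1,0,0,0,0,3,2,0,0,0,0,0,1,0,0,3,2]
Step 15: delete vxb at [15, 25] -> counters=[0,3,0,0,0,0,0,0,0,0,0,1,0,0,0,3,0,0,0,0,0,0,0,0,0,0,0,0,0,0,3,2,0,0,0,0,0,1,0,0,3,2]
Step 16: insert skh at [1, 30] -> counters=[0,4,0,0,0,0,0,0,0,0,0,1,0,0,0,3,0,0,0,0,0,0,0,0,0,0,0,0,0,0,4,2,0,0,0,0,0,1,0,0,3,2]
Step 17: insert sde at [15, 40] -> counters=[0,4,0,0,0,0,0,0,0,0,0,1,0,0,0,4,0,0,0,0,0,0,0,0,0,0,0,0,0,0,4,2,0,0,0,0,0,1,0,0,4,2]
Query sde: check counters[15]=4 counters[40]=4 -> maybe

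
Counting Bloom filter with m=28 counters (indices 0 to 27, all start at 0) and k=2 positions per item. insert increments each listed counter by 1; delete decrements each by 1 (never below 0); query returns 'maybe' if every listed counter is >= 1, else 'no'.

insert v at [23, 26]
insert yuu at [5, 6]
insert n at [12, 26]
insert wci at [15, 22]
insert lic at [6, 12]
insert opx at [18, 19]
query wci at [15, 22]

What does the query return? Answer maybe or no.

Step 1: insert v at [23, 26] -> counters=[0,0,0,0,0,0,0,0,0,0,0,0,0,0,0,0,0,0,0,0,0,0,0,1,0,0,1,0]
Step 2: insert yuu at [5, 6] -> counters=[0,0,0,0,0,1,1,0,0,0,0,0,0,0,0,0,0,0,0,0,0,0,0,1,0,0,1,0]
Step 3: insert n at [12, 26] -> counters=[0,0,0,0,0,1,1,0,0,0,0,0,1,0,0,0,0,0,0,0,0,0,0,1,0,0,2,0]
Step 4: insert wci at [15, 22] -> counters=[0,0,0,0,0,1,1,0,0,0,0,0,1,0,0,1,0,0,0,0,0,0,1,1,0,0,2,0]
Step 5: insert lic at [6, 12] -> counters=[0,0,0,0,0,1,2,0,0,0,0,0,2,0,0,1,0,0,0,0,0,0,1,1,0,0,2,0]
Step 6: insert opx at [18, 19] -> counters=[0,0,0,0,0,1,2,0,0,0,0,0,2,0,0,1,0,0,1,1,0,0,1,1,0,0,2,0]
Query wci: check counters[15]=1 counters[22]=1 -> maybe

Answer: maybe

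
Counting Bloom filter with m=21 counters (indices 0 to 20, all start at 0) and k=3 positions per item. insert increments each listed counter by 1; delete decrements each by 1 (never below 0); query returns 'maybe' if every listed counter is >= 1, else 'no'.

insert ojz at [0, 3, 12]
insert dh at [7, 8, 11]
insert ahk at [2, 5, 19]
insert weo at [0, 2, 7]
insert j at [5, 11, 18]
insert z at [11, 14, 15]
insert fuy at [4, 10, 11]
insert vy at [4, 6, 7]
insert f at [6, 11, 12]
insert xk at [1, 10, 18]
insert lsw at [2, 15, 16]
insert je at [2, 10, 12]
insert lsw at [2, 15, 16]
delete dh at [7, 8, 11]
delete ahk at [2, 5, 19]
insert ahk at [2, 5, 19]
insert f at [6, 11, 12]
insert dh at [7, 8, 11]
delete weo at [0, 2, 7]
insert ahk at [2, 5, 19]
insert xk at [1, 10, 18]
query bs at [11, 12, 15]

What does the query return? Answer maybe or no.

Answer: maybe

Derivation:
Step 1: insert ojz at [0, 3, 12] -> counters=[1,0,0,1,0,0,0,0,0,0,0,0,1,0,0,0,0,0,0,0,0]
Step 2: insert dh at [7, 8, 11] -> counters=[1,0,0,1,0,0,0,1,1,0,0,1,1,0,0,0,0,0,0,0,0]
Step 3: insert ahk at [2, 5, 19] -> counters=[1,0,1,1,0,1,0,1,1,0,0,1,1,0,0,0,0,0,0,1,0]
Step 4: insert weo at [0, 2, 7] -> counters=[2,0,2,1,0,1,0,2,1,0,0,1,1,0,0,0,0,0,0,1,0]
Step 5: insert j at [5, 11, 18] -> counters=[2,0,2,1,0,2,0,2,1,0,0,2,1,0,0,0,0,0,1,1,0]
Step 6: insert z at [11, 14, 15] -> counters=[2,0,2,1,0,2,0,2,1,0,0,3,1,0,1,1,0,0,1,1,0]
Step 7: insert fuy at [4, 10, 11] -> counters=[2,0,2,1,1,2,0,2,1,0,1,4,1,0,1,1,0,0,1,1,0]
Step 8: insert vy at [4, 6, 7] -> counters=[2,0,2,1,2,2,1,3,1,0,1,4,1,0,1,1,0,0,1,1,0]
Step 9: insert f at [6, 11, 12] -> counters=[2,0,2,1,2,2,2,3,1,0,1,5,2,0,1,1,0,0,1,1,0]
Step 10: insert xk at [1, 10, 18] -> counters=[2,1,2,1,2,2,2,3,1,0,2,5,2,0,1,1,0,0,2,1,0]
Step 11: insert lsw at [2, 15, 16] -> counters=[2,1,3,1,2,2,2,3,1,0,2,5,2,0,1,2,1,0,2,1,0]
Step 12: insert je at [2, 10, 12] -> counters=[2,1,4,1,2,2,2,3,1,0,3,5,3,0,1,2,1,0,2,1,0]
Step 13: insert lsw at [2, 15, 16] -> counters=[2,1,5,1,2,2,2,3,1,0,3,5,3,0,1,3,2,0,2,1,0]
Step 14: delete dh at [7, 8, 11] -> counters=[2,1,5,1,2,2,2,2,0,0,3,4,3,0,1,3,2,0,2,1,0]
Step 15: delete ahk at [2, 5, 19] -> counters=[2,1,4,1,2,1,2,2,0,0,3,4,3,0,1,3,2,0,2,0,0]
Step 16: insert ahk at [2, 5, 19] -> counters=[2,1,5,1,2,2,2,2,0,0,3,4,3,0,1,3,2,0,2,1,0]
Step 17: insert f at [6, 11, 12] -> counters=[2,1,5,1,2,2,3,2,0,0,3,5,4,0,1,3,2,0,2,1,0]
Step 18: insert dh at [7, 8, 11] -> counters=[2,1,5,1,2,2,3,3,1,0,3,6,4,0,1,3,2,0,2,1,0]
Step 19: delete weo at [0, 2, 7] -> counters=[1,1,4,1,2,2,3,2,1,0,3,6,4,0,1,3,2,0,2,1,0]
Step 20: insert ahk at [2, 5, 19] -> counters=[1,1,5,1,2,3,3,2,1,0,3,6,4,0,1,3,2,0,2,2,0]
Step 21: insert xk at [1, 10, 18] -> counters=[1,2,5,1,2,3,3,2,1,0,4,6,4,0,1,3,2,0,3,2,0]
Query bs: check counters[11]=6 counters[12]=4 counters[15]=3 -> maybe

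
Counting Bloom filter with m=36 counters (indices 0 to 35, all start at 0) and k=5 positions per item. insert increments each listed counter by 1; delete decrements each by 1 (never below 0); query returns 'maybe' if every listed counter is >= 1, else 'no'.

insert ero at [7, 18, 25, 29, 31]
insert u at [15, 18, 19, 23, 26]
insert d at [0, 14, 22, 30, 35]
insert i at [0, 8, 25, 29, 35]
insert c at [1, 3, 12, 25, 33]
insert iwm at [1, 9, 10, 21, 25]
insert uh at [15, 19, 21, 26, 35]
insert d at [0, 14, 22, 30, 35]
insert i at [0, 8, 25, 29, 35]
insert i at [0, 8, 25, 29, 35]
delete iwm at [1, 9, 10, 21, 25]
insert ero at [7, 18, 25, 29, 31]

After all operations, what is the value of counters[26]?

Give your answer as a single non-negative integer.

Answer: 2

Derivation:
Step 1: insert ero at [7, 18, 25, 29, 31] -> counters=[0,0,0,0,0,0,0,1,0,0,0,0,0,0,0,0,0,0,1,0,0,0,0,0,0,1,0,0,0,1,0,1,0,0,0,0]
Step 2: insert u at [15, 18, 19, 23, 26] -> counters=[0,0,0,0,0,0,0,1,0,0,0,0,0,0,0,1,0,0,2,1,0,0,0,1,0,1,1,0,0,1,0,1,0,0,0,0]
Step 3: insert d at [0, 14, 22, 30, 35] -> counters=[1,0,0,0,0,0,0,1,0,0,0,0,0,0,1,1,0,0,2,1,0,0,1,1,0,1,1,0,0,1,1,1,0,0,0,1]
Step 4: insert i at [0, 8, 25, 29, 35] -> counters=[2,0,0,0,0,0,0,1,1,0,0,0,0,0,1,1,0,0,2,1,0,0,1,1,0,2,1,0,0,2,1,1,0,0,0,2]
Step 5: insert c at [1, 3, 12, 25, 33] -> counters=[2,1,0,1,0,0,0,1,1,0,0,0,1,0,1,1,0,0,2,1,0,0,1,1,0,3,1,0,0,2,1,1,0,1,0,2]
Step 6: insert iwm at [1, 9, 10, 21, 25] -> counters=[2,2,0,1,0,0,0,1,1,1,1,0,1,0,1,1,0,0,2,1,0,1,1,1,0,4,1,0,0,2,1,1,0,1,0,2]
Step 7: insert uh at [15, 19, 21, 26, 35] -> counters=[2,2,0,1,0,0,0,1,1,1,1,0,1,0,1,2,0,0,2,2,0,2,1,1,0,4,2,0,0,2,1,1,0,1,0,3]
Step 8: insert d at [0, 14, 22, 30, 35] -> counters=[3,2,0,1,0,0,0,1,1,1,1,0,1,0,2,2,0,0,2,2,0,2,2,1,0,4,2,0,0,2,2,1,0,1,0,4]
Step 9: insert i at [0, 8, 25, 29, 35] -> counters=[4,2,0,1,0,0,0,1,2,1,1,0,1,0,2,2,0,0,2,2,0,2,2,1,0,5,2,0,0,3,2,1,0,1,0,5]
Step 10: insert i at [0, 8, 25, 29, 35] -> counters=[5,2,0,1,0,0,0,1,3,1,1,0,1,0,2,2,0,0,2,2,0,2,2,1,0,6,2,0,0,4,2,1,0,1,0,6]
Step 11: delete iwm at [1, 9, 10, 21, 25] -> counters=[5,1,0,1,0,0,0,1,3,0,0,0,1,0,2,2,0,0,2,2,0,1,2,1,0,5,2,0,0,4,2,1,0,1,0,6]
Step 12: insert ero at [7, 18, 25, 29, 31] -> counters=[5,1,0,1,0,0,0,2,3,0,0,0,1,0,2,2,0,0,3,2,0,1,2,1,0,6,2,0,0,5,2,2,0,1,0,6]
Final counters=[5,1,0,1,0,0,0,2,3,0,0,0,1,0,2,2,0,0,3,2,0,1,2,1,0,6,2,0,0,5,2,2,0,1,0,6] -> counters[26]=2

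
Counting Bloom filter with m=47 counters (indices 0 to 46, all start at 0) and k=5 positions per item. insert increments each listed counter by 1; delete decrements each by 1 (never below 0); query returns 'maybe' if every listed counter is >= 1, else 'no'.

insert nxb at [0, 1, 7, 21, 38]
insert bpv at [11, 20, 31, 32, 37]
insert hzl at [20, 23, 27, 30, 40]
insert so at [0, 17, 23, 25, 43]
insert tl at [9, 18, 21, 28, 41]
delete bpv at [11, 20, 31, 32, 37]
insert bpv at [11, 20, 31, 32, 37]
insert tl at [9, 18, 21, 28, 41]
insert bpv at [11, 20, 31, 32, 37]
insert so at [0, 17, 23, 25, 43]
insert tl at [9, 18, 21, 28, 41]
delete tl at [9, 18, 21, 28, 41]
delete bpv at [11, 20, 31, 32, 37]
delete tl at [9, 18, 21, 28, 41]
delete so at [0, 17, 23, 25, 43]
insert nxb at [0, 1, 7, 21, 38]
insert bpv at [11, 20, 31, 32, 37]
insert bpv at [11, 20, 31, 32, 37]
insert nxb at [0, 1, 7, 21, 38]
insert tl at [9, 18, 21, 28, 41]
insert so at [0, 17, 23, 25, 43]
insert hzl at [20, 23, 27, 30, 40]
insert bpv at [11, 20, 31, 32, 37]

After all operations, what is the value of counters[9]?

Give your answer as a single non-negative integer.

Step 1: insert nxb at [0, 1, 7, 21, 38] -> counters=[1,1,0,0,0,0,0,1,0,0,0,0,0,0,0,0,0,0,0,0,0,1,0,0,0,0,0,0,0,0,0,0,0,0,0,0,0,0,1,0,0,0,0,0,0,0,0]
Step 2: insert bpv at [11, 20, 31, 32, 37] -> counters=[1,1,0,0,0,0,0,1,0,0,0,1,0,0,0,0,0,0,0,0,1,1,0,0,0,0,0,0,0,0,0,1,1,0,0,0,0,1,1,0,0,0,0,0,0,0,0]
Step 3: insert hzl at [20, 23, 27, 30, 40] -> counters=[1,1,0,0,0,0,0,1,0,0,0,1,0,0,0,0,0,0,0,0,2,1,0,1,0,0,0,1,0,0,1,1,1,0,0,0,0,1,1,0,1,0,0,0,0,0,0]
Step 4: insert so at [0, 17, 23, 25, 43] -> counters=[2,1,0,0,0,0,0,1,0,0,0,1,0,0,0,0,0,1,0,0,2,1,0,2,0,1,0,1,0,0,1,1,1,0,0,0,0,1,1,0,1,0,0,1,0,0,0]
Step 5: insert tl at [9, 18, 21, 28, 41] -> counters=[2,1,0,0,0,0,0,1,0,1,0,1,0,0,0,0,0,1,1,0,2,2,0,2,0,1,0,1,1,0,1,1,1,0,0,0,0,1,1,0,1,1,0,1,0,0,0]
Step 6: delete bpv at [11, 20, 31, 32, 37] -> counters=[2,1,0,0,0,0,0,1,0,1,0,0,0,0,0,0,0,1,1,0,1,2,0,2,0,1,0,1,1,0,1,0,0,0,0,0,0,0,1,0,1,1,0,1,0,0,0]
Step 7: insert bpv at [11, 20, 31, 32, 37] -> counters=[2,1,0,0,0,0,0,1,0,1,0,1,0,0,0,0,0,1,1,0,2,2,0,2,0,1,0,1,1,0,1,1,1,0,0,0,0,1,1,0,1,1,0,1,0,0,0]
Step 8: insert tl at [9, 18, 21, 28, 41] -> counters=[2,1,0,0,0,0,0,1,0,2,0,1,0,0,0,0,0,1,2,0,2,3,0,2,0,1,0,1,2,0,1,1,1,0,0,0,0,1,1,0,1,2,0,1,0,0,0]
Step 9: insert bpv at [11, 20, 31, 32, 37] -> counters=[2,1,0,0,0,0,0,1,0,2,0,2,0,0,0,0,0,1,2,0,3,3,0,2,0,1,0,1,2,0,1,2,2,0,0,0,0,2,1,0,1,2,0,1,0,0,0]
Step 10: insert so at [0, 17, 23, 25, 43] -> counters=[3,1,0,0,0,0,0,1,0,2,0,2,0,0,0,0,0,2,2,0,3,3,0,3,0,2,0,1,2,0,1,2,2,0,0,0,0,2,1,0,1,2,0,2,0,0,0]
Step 11: insert tl at [9, 18, 21, 28, 41] -> counters=[3,1,0,0,0,0,0,1,0,3,0,2,0,0,0,0,0,2,3,0,3,4,0,3,0,2,0,1,3,0,1,2,2,0,0,0,0,2,1,0,1,3,0,2,0,0,0]
Step 12: delete tl at [9, 18, 21, 28, 41] -> counters=[3,1,0,0,0,0,0,1,0,2,0,2,0,0,0,0,0,2,2,0,3,3,0,3,0,2,0,1,2,0,1,2,2,0,0,0,0,2,1,0,1,2,0,2,0,0,0]
Step 13: delete bpv at [11, 20, 31, 32, 37] -> counters=[3,1,0,0,0,0,0,1,0,2,0,1,0,0,0,0,0,2,2,0,2,3,0,3,0,2,0,1,2,0,1,1,1,0,0,0,0,1,1,0,1,2,0,2,0,0,0]
Step 14: delete tl at [9, 18, 21, 28, 41] -> counters=[3,1,0,0,0,0,0,1,0,1,0,1,0,0,0,0,0,2,1,0,2,2,0,3,0,2,0,1,1,0,1,1,1,0,0,0,0,1,1,0,1,1,0,2,0,0,0]
Step 15: delete so at [0, 17, 23, 25, 43] -> counters=[2,1,0,0,0,0,0,1,0,1,0,1,0,0,0,0,0,1,1,0,2,2,0,2,0,1,0,1,1,0,1,1,1,0,0,0,0,1,1,0,1,1,0,1,0,0,0]
Step 16: insert nxb at [0, 1, 7, 21, 38] -> counters=[3,2,0,0,0,0,0,2,0,1,0,1,0,0,0,0,0,1,1,0,2,3,0,2,0,1,0,1,1,0,1,1,1,0,0,0,0,1,2,0,1,1,0,1,0,0,0]
Step 17: insert bpv at [11, 20, 31, 32, 37] -> counters=[3,2,0,0,0,0,0,2,0,1,0,2,0,0,0,0,0,1,1,0,3,3,0,2,0,1,0,1,1,0,1,2,2,0,0,0,0,2,2,0,1,1,0,1,0,0,0]
Step 18: insert bpv at [11, 20, 31, 32, 37] -> counters=[3,2,0,0,0,0,0,2,0,1,0,3,0,0,0,0,0,1,1,0,4,3,0,2,0,1,0,1,1,0,1,3,3,0,0,0,0,3,2,0,1,1,0,1,0,0,0]
Step 19: insert nxb at [0, 1, 7, 21, 38] -> counters=[4,3,0,0,0,0,0,3,0,1,0,3,0,0,0,0,0,1,1,0,4,4,0,2,0,1,0,1,1,0,1,3,3,0,0,0,0,3,3,0,1,1,0,1,0,0,0]
Step 20: insert tl at [9, 18, 21, 28, 41] -> counters=[4,3,0,0,0,0,0,3,0,2,0,3,0,0,0,0,0,1,2,0,4,5,0,2,0,1,0,1,2,0,1,3,3,0,0,0,0,3,3,0,1,2,0,1,0,0,0]
Step 21: insert so at [0, 17, 23, 25, 43] -> counters=[5,3,0,0,0,0,0,3,0,2,0,3,0,0,0,0,0,2,2,0,4,5,0,3,0,2,0,1,2,0,1,3,3,0,0,0,0,3,3,0,1,2,0,2,0,0,0]
Step 22: insert hzl at [20, 23, 27, 30, 40] -> counters=[5,3,0,0,0,0,0,3,0,2,0,3,0,0,0,0,0,2,2,0,5,5,0,4,0,2,0,2,2,0,2,3,3,0,0,0,0,3,3,0,2,2,0,2,0,0,0]
Step 23: insert bpv at [11, 20, 31, 32, 37] -> counters=[5,3,0,0,0,0,0,3,0,2,0,4,0,0,0,0,0,2,2,0,6,5,0,4,0,2,0,2,2,0,2,4,4,0,0,0,0,4,3,0,2,2,0,2,0,0,0]
Final counters=[5,3,0,0,0,0,0,3,0,2,0,4,0,0,0,0,0,2,2,0,6,5,0,4,0,2,0,2,2,0,2,4,4,0,0,0,0,4,3,0,2,2,0,2,0,0,0] -> counters[9]=2

Answer: 2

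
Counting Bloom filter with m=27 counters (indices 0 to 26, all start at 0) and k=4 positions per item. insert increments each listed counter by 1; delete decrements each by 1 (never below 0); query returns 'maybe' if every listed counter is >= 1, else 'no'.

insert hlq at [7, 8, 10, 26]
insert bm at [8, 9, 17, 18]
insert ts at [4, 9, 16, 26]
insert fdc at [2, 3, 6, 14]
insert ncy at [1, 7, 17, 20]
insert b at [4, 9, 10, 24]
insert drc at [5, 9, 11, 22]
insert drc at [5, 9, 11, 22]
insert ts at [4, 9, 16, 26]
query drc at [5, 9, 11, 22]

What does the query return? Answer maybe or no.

Answer: maybe

Derivation:
Step 1: insert hlq at [7, 8, 10, 26] -> counters=[0,0,0,0,0,0,0,1,1,0,1,0,0,0,0,0,0,0,0,0,0,0,0,0,0,0,1]
Step 2: insert bm at [8, 9, 17, 18] -> counters=[0,0,0,0,0,0,0,1,2,1,1,0,0,0,0,0,0,1,1,0,0,0,0,0,0,0,1]
Step 3: insert ts at [4, 9, 16, 26] -> counters=[0,0,0,0,1,0,0,1,2,2,1,0,0,0,0,0,1,1,1,0,0,0,0,0,0,0,2]
Step 4: insert fdc at [2, 3, 6, 14] -> counters=[0,0,1,1,1,0,1,1,2,2,1,0,0,0,1,0,1,1,1,0,0,0,0,0,0,0,2]
Step 5: insert ncy at [1, 7, 17, 20] -> counters=[0,1,1,1,1,0,1,2,2,2,1,0,0,0,1,0,1,2,1,0,1,0,0,0,0,0,2]
Step 6: insert b at [4, 9, 10, 24] -> counters=[0,1,1,1,2,0,1,2,2,3,2,0,0,0,1,0,1,2,1,0,1,0,0,0,1,0,2]
Step 7: insert drc at [5, 9, 11, 22] -> counters=[0,1,1,1,2,1,1,2,2,4,2,1,0,0,1,0,1,2,1,0,1,0,1,0,1,0,2]
Step 8: insert drc at [5, 9, 11, 22] -> counters=[0,1,1,1,2,2,1,2,2,5,2,2,0,0,1,0,1,2,1,0,1,0,2,0,1,0,2]
Step 9: insert ts at [4, 9, 16, 26] -> counters=[0,1,1,1,3,2,1,2,2,6,2,2,0,0,1,0,2,2,1,0,1,0,2,0,1,0,3]
Query drc: check counters[5]=2 counters[9]=6 counters[11]=2 counters[22]=2 -> maybe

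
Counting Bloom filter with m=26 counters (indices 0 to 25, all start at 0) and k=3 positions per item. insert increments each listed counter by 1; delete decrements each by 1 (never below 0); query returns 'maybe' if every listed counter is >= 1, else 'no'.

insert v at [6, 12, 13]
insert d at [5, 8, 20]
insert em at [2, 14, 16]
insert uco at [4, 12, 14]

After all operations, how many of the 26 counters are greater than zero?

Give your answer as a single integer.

Step 1: insert v at [6, 12, 13] -> counters=[0,0,0,0,0,0,1,0,0,0,0,0,1,1,0,0,0,0,0,0,0,0,0,0,0,0]
Step 2: insert d at [5, 8, 20] -> counters=[0,0,0,0,0,1,1,0,1,0,0,0,1,1,0,0,0,0,0,0,1,0,0,0,0,0]
Step 3: insert em at [2, 14, 16] -> counters=[0,0,1,0,0,1,1,0,1,0,0,0,1,1,1,0,1,0,0,0,1,0,0,0,0,0]
Step 4: insert uco at [4, 12, 14] -> counters=[0,0,1,0,1,1,1,0,1,0,0,0,2,1,2,0,1,0,0,0,1,0,0,0,0,0]
Final counters=[0,0,1,0,1,1,1,0,1,0,0,0,2,1,2,0,1,0,0,0,1,0,0,0,0,0] -> 10 nonzero

Answer: 10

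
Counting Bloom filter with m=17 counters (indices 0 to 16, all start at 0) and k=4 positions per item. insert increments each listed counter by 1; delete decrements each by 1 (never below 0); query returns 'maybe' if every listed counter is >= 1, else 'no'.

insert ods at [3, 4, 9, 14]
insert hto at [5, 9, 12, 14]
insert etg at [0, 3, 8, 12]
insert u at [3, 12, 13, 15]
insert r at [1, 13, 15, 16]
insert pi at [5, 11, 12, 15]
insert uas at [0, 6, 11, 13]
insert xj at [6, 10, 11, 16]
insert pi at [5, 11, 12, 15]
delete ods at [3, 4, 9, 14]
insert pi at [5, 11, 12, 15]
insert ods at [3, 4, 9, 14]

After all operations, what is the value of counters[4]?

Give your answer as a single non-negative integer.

Answer: 1

Derivation:
Step 1: insert ods at [3, 4, 9, 14] -> counters=[0,0,0,1,1,0,0,0,0,1,0,0,0,0,1,0,0]
Step 2: insert hto at [5, 9, 12, 14] -> counters=[0,0,0,1,1,1,0,0,0,2,0,0,1,0,2,0,0]
Step 3: insert etg at [0, 3, 8, 12] -> counters=[1,0,0,2,1,1,0,0,1,2,0,0,2,0,2,0,0]
Step 4: insert u at [3, 12, 13, 15] -> counters=[1,0,0,3,1,1,0,0,1,2,0,0,3,1,2,1,0]
Step 5: insert r at [1, 13, 15, 16] -> counters=[1,1,0,3,1,1,0,0,1,2,0,0,3,2,2,2,1]
Step 6: insert pi at [5, 11, 12, 15] -> counters=[1,1,0,3,1,2,0,0,1,2,0,1,4,2,2,3,1]
Step 7: insert uas at [0, 6, 11, 13] -> counters=[2,1,0,3,1,2,1,0,1,2,0,2,4,3,2,3,1]
Step 8: insert xj at [6, 10, 11, 16] -> counters=[2,1,0,3,1,2,2,0,1,2,1,3,4,3,2,3,2]
Step 9: insert pi at [5, 11, 12, 15] -> counters=[2,1,0,3,1,3,2,0,1,2,1,4,5,3,2,4,2]
Step 10: delete ods at [3, 4, 9, 14] -> counters=[2,1,0,2,0,3,2,0,1,1,1,4,5,3,1,4,2]
Step 11: insert pi at [5, 11, 12, 15] -> counters=[2,1,0,2,0,4,2,0,1,1,1,5,6,3,1,5,2]
Step 12: insert ods at [3, 4, 9, 14] -> counters=[2,1,0,3,1,4,2,0,1,2,1,5,6,3,2,5,2]
Final counters=[2,1,0,3,1,4,2,0,1,2,1,5,6,3,2,5,2] -> counters[4]=1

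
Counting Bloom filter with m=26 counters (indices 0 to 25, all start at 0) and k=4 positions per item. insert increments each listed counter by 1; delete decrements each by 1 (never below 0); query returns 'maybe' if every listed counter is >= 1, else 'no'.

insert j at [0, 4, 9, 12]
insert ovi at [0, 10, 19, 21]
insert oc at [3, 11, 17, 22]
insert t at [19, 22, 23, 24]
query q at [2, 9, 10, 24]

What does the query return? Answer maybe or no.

Step 1: insert j at [0, 4, 9, 12] -> counters=[1,0,0,0,1,0,0,0,0,1,0,0,1,0,0,0,0,0,0,0,0,0,0,0,0,0]
Step 2: insert ovi at [0, 10, 19, 21] -> counters=[2,0,0,0,1,0,0,0,0,1,1,0,1,0,0,0,0,0,0,1,0,1,0,0,0,0]
Step 3: insert oc at [3, 11, 17, 22] -> counters=[2,0,0,1,1,0,0,0,0,1,1,1,1,0,0,0,0,1,0,1,0,1,1,0,0,0]
Step 4: insert t at [19, 22, 23, 24] -> counters=[2,0,0,1,1,0,0,0,0,1,1,1,1,0,0,0,0,1,0,2,0,1,2,1,1,0]
Query q: check counters[2]=0 counters[9]=1 counters[10]=1 counters[24]=1 -> no

Answer: no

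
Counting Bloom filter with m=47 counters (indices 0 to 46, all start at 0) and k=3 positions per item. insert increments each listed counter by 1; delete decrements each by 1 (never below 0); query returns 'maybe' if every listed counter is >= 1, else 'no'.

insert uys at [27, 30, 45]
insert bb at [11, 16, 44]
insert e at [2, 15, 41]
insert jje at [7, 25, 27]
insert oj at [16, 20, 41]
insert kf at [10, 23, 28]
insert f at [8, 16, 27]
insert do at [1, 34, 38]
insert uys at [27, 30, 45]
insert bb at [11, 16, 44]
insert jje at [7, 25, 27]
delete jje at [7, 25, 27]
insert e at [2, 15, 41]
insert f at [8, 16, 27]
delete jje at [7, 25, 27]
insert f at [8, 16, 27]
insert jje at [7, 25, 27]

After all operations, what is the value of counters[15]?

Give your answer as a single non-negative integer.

Answer: 2

Derivation:
Step 1: insert uys at [27, 30, 45] -> counters=[0,0,0,0,0,0,0,0,0,0,0,0,0,0,0,0,0,0,0,0,0,0,0,0,0,0,0,1,0,0,1,0,0,0,0,0,0,0,0,0,0,0,0,0,0,1,0]
Step 2: insert bb at [11, 16, 44] -> counters=[0,0,0,0,0,0,0,0,0,0,0,1,0,0,0,0,1,0,0,0,0,0,0,0,0,0,0,1,0,0,1,0,0,0,0,0,0,0,0,0,0,0,0,0,1,1,0]
Step 3: insert e at [2, 15, 41] -> counters=[0,0,1,0,0,0,0,0,0,0,0,1,0,0,0,1,1,0,0,0,0,0,0,0,0,0,0,1,0,0,1,0,0,0,0,0,0,0,0,0,0,1,0,0,1,1,0]
Step 4: insert jje at [7, 25, 27] -> counters=[0,0,1,0,0,0,0,1,0,0,0,1,0,0,0,1,1,0,0,0,0,0,0,0,0,1,0,2,0,0,1,0,0,0,0,0,0,0,0,0,0,1,0,0,1,1,0]
Step 5: insert oj at [16, 20, 41] -> counters=[0,0,1,0,0,0,0,1,0,0,0,1,0,0,0,1,2,0,0,0,1,0,0,0,0,1,0,2,0,0,1,0,0,0,0,0,0,0,0,0,0,2,0,0,1,1,0]
Step 6: insert kf at [10, 23, 28] -> counters=[0,0,1,0,0,0,0,1,0,0,1,1,0,0,0,1,2,0,0,0,1,0,0,1,0,1,0,2,1,0,1,0,0,0,0,0,0,0,0,0,0,2,0,0,1,1,0]
Step 7: insert f at [8, 16, 27] -> counters=[0,0,1,0,0,0,0,1,1,0,1,1,0,0,0,1,3,0,0,0,1,0,0,1,0,1,0,3,1,0,1,0,0,0,0,0,0,0,0,0,0,2,0,0,1,1,0]
Step 8: insert do at [1, 34, 38] -> counters=[0,1,1,0,0,0,0,1,1,0,1,1,0,0,0,1,3,0,0,0,1,0,0,1,0,1,0,3,1,0,1,0,0,0,1,0,0,0,1,0,0,2,0,0,1,1,0]
Step 9: insert uys at [27, 30, 45] -> counters=[0,1,1,0,0,0,0,1,1,0,1,1,0,0,0,1,3,0,0,0,1,0,0,1,0,1,0,4,1,0,2,0,0,0,1,0,0,0,1,0,0,2,0,0,1,2,0]
Step 10: insert bb at [11, 16, 44] -> counters=[0,1,1,0,0,0,0,1,1,0,1,2,0,0,0,1,4,0,0,0,1,0,0,1,0,1,0,4,1,0,2,0,0,0,1,0,0,0,1,0,0,2,0,0,2,2,0]
Step 11: insert jje at [7, 25, 27] -> counters=[0,1,1,0,0,0,0,2,1,0,1,2,0,0,0,1,4,0,0,0,1,0,0,1,0,2,0,5,1,0,2,0,0,0,1,0,0,0,1,0,0,2,0,0,2,2,0]
Step 12: delete jje at [7, 25, 27] -> counters=[0,1,1,0,0,0,0,1,1,0,1,2,0,0,0,1,4,0,0,0,1,0,0,1,0,1,0,4,1,0,2,0,0,0,1,0,0,0,1,0,0,2,0,0,2,2,0]
Step 13: insert e at [2, 15, 41] -> counters=[0,1,2,0,0,0,0,1,1,0,1,2,0,0,0,2,4,0,0,0,1,0,0,1,0,1,0,4,1,0,2,0,0,0,1,0,0,0,1,0,0,3,0,0,2,2,0]
Step 14: insert f at [8, 16, 27] -> counters=[0,1,2,0,0,0,0,1,2,0,1,2,0,0,0,2,5,0,0,0,1,0,0,1,0,1,0,5,1,0,2,0,0,0,1,0,0,0,1,0,0,3,0,0,2,2,0]
Step 15: delete jje at [7, 25, 27] -> counters=[0,1,2,0,0,0,0,0,2,0,1,2,0,0,0,2,5,0,0,0,1,0,0,1,0,0,0,4,1,0,2,0,0,0,1,0,0,0,1,0,0,3,0,0,2,2,0]
Step 16: insert f at [8, 16, 27] -> counters=[0,1,2,0,0,0,0,0,3,0,1,2,0,0,0,2,6,0,0,0,1,0,0,1,0,0,0,5,1,0,2,0,0,0,1,0,0,0,1,0,0,3,0,0,2,2,0]
Step 17: insert jje at [7, 25, 27] -> counters=[0,1,2,0,0,0,0,1,3,0,1,2,0,0,0,2,6,0,0,0,1,0,0,1,0,1,0,6,1,0,2,0,0,0,1,0,0,0,1,0,0,3,0,0,2,2,0]
Final counters=[0,1,2,0,0,0,0,1,3,0,1,2,0,0,0,2,6,0,0,0,1,0,0,1,0,1,0,6,1,0,2,0,0,0,1,0,0,0,1,0,0,3,0,0,2,2,0] -> counters[15]=2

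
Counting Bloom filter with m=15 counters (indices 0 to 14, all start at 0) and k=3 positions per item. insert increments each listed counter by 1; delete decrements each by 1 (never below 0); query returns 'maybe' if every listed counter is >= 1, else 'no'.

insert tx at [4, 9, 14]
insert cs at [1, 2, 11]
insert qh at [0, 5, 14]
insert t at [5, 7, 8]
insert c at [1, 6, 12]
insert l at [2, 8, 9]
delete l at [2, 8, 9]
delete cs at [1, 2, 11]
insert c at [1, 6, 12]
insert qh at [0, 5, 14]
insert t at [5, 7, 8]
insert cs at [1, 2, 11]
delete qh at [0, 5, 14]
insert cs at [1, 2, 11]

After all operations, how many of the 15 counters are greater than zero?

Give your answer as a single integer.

Answer: 12

Derivation:
Step 1: insert tx at [4, 9, 14] -> counters=[0,0,0,0,1,0,0,0,0,1,0,0,0,0,1]
Step 2: insert cs at [1, 2, 11] -> counters=[0,1,1,0,1,0,0,0,0,1,0,1,0,0,1]
Step 3: insert qh at [0, 5, 14] -> counters=[1,1,1,0,1,1,0,0,0,1,0,1,0,0,2]
Step 4: insert t at [5, 7, 8] -> counters=[1,1,1,0,1,2,0,1,1,1,0,1,0,0,2]
Step 5: insert c at [1, 6, 12] -> counters=[1,2,1,0,1,2,1,1,1,1,0,1,1,0,2]
Step 6: insert l at [2, 8, 9] -> counters=[1,2,2,0,1,2,1,1,2,2,0,1,1,0,2]
Step 7: delete l at [2, 8, 9] -> counters=[1,2,1,0,1,2,1,1,1,1,0,1,1,0,2]
Step 8: delete cs at [1, 2, 11] -> counters=[1,1,0,0,1,2,1,1,1,1,0,0,1,0,2]
Step 9: insert c at [1, 6, 12] -> counters=[1,2,0,0,1,2,2,1,1,1,0,0,2,0,2]
Step 10: insert qh at [0, 5, 14] -> counters=[2,2,0,0,1,3,2,1,1,1,0,0,2,0,3]
Step 11: insert t at [5, 7, 8] -> counters=[2,2,0,0,1,4,2,2,2,1,0,0,2,0,3]
Step 12: insert cs at [1, 2, 11] -> counters=[2,3,1,0,1,4,2,2,2,1,0,1,2,0,3]
Step 13: delete qh at [0, 5, 14] -> counters=[1,3,1,0,1,3,2,2,2,1,0,1,2,0,2]
Step 14: insert cs at [1, 2, 11] -> counters=[1,4,2,0,1,3,2,2,2,1,0,2,2,0,2]
Final counters=[1,4,2,0,1,3,2,2,2,1,0,2,2,0,2] -> 12 nonzero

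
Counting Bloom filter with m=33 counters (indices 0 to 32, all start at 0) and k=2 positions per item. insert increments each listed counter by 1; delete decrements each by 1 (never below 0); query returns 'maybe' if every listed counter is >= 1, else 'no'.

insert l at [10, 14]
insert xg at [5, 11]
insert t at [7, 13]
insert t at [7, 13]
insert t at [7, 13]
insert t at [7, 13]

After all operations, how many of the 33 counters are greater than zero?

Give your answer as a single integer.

Step 1: insert l at [10, 14] -> counters=[0,0,0,0,0,0,0,0,0,0,1,0,0,0,1,0,0,0,0,0,0,0,0,0,0,0,0,0,0,0,0,0,0]
Step 2: insert xg at [5, 11] -> counters=[0,0,0,0,0,1,0,0,0,0,1,1,0,0,1,0,0,0,0,0,0,0,0,0,0,0,0,0,0,0,0,0,0]
Step 3: insert t at [7, 13] -> counters=[0,0,0,0,0,1,0,1,0,0,1,1,0,1,1,0,0,0,0,0,0,0,0,0,0,0,0,0,0,0,0,0,0]
Step 4: insert t at [7, 13] -> counters=[0,0,0,0,0,1,0,2,0,0,1,1,0,2,1,0,0,0,0,0,0,0,0,0,0,0,0,0,0,0,0,0,0]
Step 5: insert t at [7, 13] -> counters=[0,0,0,0,0,1,0,3,0,0,1,1,0,3,1,0,0,0,0,0,0,0,0,0,0,0,0,0,0,0,0,0,0]
Step 6: insert t at [7, 13] -> counters=[0,0,0,0,0,1,0,4,0,0,1,1,0,4,1,0,0,0,0,0,0,0,0,0,0,0,0,0,0,0,0,0,0]
Final counters=[0,0,0,0,0,1,0,4,0,0,1,1,0,4,1,0,0,0,0,0,0,0,0,0,0,0,0,0,0,0,0,0,0] -> 6 nonzero

Answer: 6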